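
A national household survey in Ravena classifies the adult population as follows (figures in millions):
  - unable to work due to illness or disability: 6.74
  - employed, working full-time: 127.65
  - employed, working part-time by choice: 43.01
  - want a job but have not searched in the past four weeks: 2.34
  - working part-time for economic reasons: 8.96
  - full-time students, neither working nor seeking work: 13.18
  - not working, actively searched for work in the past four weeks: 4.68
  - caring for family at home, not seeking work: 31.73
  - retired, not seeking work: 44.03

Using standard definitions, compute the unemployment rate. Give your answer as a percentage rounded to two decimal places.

Employed = 127.65 + 43.01 + 8.96 = 179.62 million (anyone who worked, including part-time for economic reasons, counts as employed).
Unemployed = 4.68 million.
Labor force = 179.62 + 4.68 = 184.30 million.
Unemployment rate = 4.68 / 184.30 = 2.54%.

Unemployment rate ≈ 2.54%.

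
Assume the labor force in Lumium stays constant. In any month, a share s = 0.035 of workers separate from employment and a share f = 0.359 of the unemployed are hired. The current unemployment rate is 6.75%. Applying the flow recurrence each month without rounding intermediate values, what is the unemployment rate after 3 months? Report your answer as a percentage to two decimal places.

With a fixed labor force, u_{t+1} = u_t + s·(1−u_t) − f·u_t = u_t·(1−s−f) + s.
Here 1−s−f = 0.606 and s = 0.035.
u_1 = 0.067500 × 0.606 + 0.035 = 0.075905.
u_2 = 0.075905 × 0.606 + 0.035 = 0.080998.
u_3 = 0.080998 × 0.606 + 0.035 = 0.084085.

Unemployment rate after three months ≈ 8.41%.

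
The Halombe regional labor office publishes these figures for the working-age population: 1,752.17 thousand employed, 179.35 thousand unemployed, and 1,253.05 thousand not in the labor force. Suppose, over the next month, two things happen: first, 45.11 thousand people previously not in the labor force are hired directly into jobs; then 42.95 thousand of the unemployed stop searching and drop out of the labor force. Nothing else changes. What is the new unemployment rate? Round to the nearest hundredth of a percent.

New unemployment rate ≈ 7.05%.

Initially, labor force = 1,752.17 + 179.35 = 1,931.52 thousand, so u = 179.35/1,931.52 = 9.29%.
After the first change, employed and labor force both rise by 45.11; unemployed unchanged → E = 1,797.28, U = 179.35, labor force = 1,976.63 thousand.
After the second change, unemployed and labor force both fall by 42.95 → E = 1,797.28, U = 136.40, labor force = 1,933.68 thousand.
New unemployment rate = 136.40 / 1,933.68 = 7.05%.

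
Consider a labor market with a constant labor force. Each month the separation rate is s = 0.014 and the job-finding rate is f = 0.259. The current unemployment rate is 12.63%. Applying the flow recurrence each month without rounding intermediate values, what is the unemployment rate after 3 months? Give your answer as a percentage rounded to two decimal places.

With a fixed labor force, u_{t+1} = u_t + s·(1−u_t) − f·u_t = u_t·(1−s−f) + s.
Here 1−s−f = 0.727 and s = 0.014.
u_1 = 0.126300 × 0.727 + 0.014 = 0.105820.
u_2 = 0.105820 × 0.727 + 0.014 = 0.090931.
u_3 = 0.090931 × 0.727 + 0.014 = 0.080107.

Unemployment rate after three months ≈ 8.01%.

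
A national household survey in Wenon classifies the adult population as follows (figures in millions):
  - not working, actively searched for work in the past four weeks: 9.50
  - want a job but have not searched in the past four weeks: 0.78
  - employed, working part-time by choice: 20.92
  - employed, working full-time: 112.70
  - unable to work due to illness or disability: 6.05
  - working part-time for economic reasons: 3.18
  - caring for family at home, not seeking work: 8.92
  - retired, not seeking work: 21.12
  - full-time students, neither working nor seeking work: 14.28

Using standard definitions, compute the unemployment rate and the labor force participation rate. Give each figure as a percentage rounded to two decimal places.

Unemployment rate ≈ 6.49%; labor force participation rate ≈ 74.09%.

Employed = 20.92 + 112.70 + 3.18 = 136.80 million (anyone who worked, including part-time for economic reasons, counts as employed).
Unemployed = 9.50 million.
Labor force = 136.80 + 9.50 = 146.30 million.
Not in labor force = 0.78 + 6.05 + 8.92 + 21.12 + 14.28 = 51.15 million (those not working and not actively searching are outside the labor force — including those who want a job but have given up searching).
Civilian working-age population = 146.30 + 51.15 = 197.45 million.
Unemployment rate = 9.50 / 146.30 = 6.49%.
Labor force participation rate = 146.30 / 197.45 = 74.09%.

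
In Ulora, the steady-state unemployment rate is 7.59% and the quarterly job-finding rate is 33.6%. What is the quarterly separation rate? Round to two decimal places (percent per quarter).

From u* = s/(s+f): s = u·f/(1−u).
s = 0.0759 × 33.6 / (1 − 0.0759) = 2.5502 / 0.9241 ≈ 2.76% per quarter.

Separation rate ≈ 2.76% per quarter.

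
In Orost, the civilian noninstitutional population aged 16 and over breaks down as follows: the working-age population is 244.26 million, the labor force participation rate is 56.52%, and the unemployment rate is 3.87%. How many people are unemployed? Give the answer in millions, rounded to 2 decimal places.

About 5.34 million are unemployed.

Labor force = 0.5652 × 244.26 = 138.06 million.
Unemployed = 0.0387 × 138.06 ≈ 5.34 million.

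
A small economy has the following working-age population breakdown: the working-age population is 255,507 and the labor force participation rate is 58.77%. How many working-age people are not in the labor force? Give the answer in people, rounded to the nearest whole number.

About 105,346 are not in the labor force.

Share not in the labor force = 1 − 0.5877 = 0.4123.
Not in labor force = 0.4123 × 255,507 ≈ 105,346.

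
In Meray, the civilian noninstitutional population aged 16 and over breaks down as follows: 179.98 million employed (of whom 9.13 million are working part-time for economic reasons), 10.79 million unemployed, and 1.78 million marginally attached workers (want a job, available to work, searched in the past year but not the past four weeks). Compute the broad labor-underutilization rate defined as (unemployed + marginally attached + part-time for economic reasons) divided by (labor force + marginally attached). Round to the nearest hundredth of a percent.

Labor force = 179.98 + 10.79 = 190.77 million.
Numerator = 10.79 + 1.78 + 9.13 = 21.70 million.
Denominator = 190.77 + 1.78 = 192.55 million.
Broad rate = 21.70 / 192.55 = 11.27%.

Broad underutilization rate ≈ 11.27%.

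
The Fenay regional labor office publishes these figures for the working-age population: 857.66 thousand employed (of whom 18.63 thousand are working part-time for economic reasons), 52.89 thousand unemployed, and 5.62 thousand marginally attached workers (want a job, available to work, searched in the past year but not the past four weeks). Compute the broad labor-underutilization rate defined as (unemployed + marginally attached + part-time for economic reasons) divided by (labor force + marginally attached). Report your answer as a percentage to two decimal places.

Labor force = 857.66 + 52.89 = 910.55 thousand.
Numerator = 52.89 + 5.62 + 18.63 = 77.14 thousand.
Denominator = 910.55 + 5.62 = 916.17 thousand.
Broad rate = 77.14 / 916.17 = 8.42%.

Broad underutilization rate ≈ 8.42%.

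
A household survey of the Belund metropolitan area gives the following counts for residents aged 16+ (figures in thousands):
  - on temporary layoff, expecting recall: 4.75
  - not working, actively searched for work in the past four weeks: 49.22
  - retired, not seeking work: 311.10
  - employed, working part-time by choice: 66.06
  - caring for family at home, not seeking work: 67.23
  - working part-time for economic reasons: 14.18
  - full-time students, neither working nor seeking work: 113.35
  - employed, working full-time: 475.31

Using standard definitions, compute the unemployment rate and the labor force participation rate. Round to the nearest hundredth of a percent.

Unemployment rate ≈ 8.85%; labor force participation rate ≈ 55.35%.

Employed = 66.06 + 14.18 + 475.31 = 555.55 thousand (anyone who worked, including part-time for economic reasons, counts as employed).
Unemployed = 4.75 + 49.22 = 53.97 thousand (jobless and actively searching, or on temporary layoff).
Labor force = 555.55 + 53.97 = 609.52 thousand.
Not in labor force = 311.10 + 67.23 + 113.35 = 491.68 thousand (those not working and not actively searching are outside the labor force).
Civilian working-age population = 609.52 + 491.68 = 1,101.20 thousand.
Unemployment rate = 53.97 / 609.52 = 8.85%.
Labor force participation rate = 609.52 / 1,101.20 = 55.35%.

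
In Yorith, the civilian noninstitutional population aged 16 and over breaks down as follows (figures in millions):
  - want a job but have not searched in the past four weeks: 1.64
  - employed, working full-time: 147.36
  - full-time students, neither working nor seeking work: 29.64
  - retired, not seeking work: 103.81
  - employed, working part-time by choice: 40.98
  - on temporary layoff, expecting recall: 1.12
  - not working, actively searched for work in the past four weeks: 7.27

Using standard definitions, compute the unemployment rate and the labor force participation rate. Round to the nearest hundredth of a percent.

Unemployment rate ≈ 4.26%; labor force participation rate ≈ 59.29%.

Employed = 147.36 + 40.98 = 188.34 million.
Unemployed = 1.12 + 7.27 = 8.39 million (jobless and actively searching, or on temporary layoff).
Labor force = 188.34 + 8.39 = 196.73 million.
Not in labor force = 1.64 + 29.64 + 103.81 = 135.09 million (those not working and not actively searching are outside the labor force — including those who want a job but have given up searching).
Civilian working-age population = 196.73 + 135.09 = 331.82 million.
Unemployment rate = 8.39 / 196.73 = 4.26%.
Labor force participation rate = 196.73 / 331.82 = 59.29%.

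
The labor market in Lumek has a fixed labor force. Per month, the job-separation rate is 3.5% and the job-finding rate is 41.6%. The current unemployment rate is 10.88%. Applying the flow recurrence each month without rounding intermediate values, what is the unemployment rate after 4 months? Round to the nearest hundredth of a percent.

With a fixed labor force, u_{t+1} = u_t + s·(1−u_t) − f·u_t = u_t·(1−s−f) + s.
Here 1−s−f = 0.549 and s = 0.035.
u_1 = 0.108800 × 0.549 + 0.035 = 0.094731.
u_2 = 0.094731 × 0.549 + 0.035 = 0.087007.
u_3 = 0.087007 × 0.549 + 0.035 = 0.082767.
u_4 = 0.082767 × 0.549 + 0.035 = 0.080439.

Unemployment rate after four months ≈ 8.04%.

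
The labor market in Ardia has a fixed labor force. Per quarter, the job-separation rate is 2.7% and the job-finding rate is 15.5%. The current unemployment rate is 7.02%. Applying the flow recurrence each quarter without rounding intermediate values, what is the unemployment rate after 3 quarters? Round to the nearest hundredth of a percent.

With a fixed labor force, u_{t+1} = u_t + s·(1−u_t) − f·u_t = u_t·(1−s−f) + s.
Here 1−s−f = 0.818 and s = 0.027.
u_1 = 0.070200 × 0.818 + 0.027 = 0.084424.
u_2 = 0.084424 × 0.818 + 0.027 = 0.096059.
u_3 = 0.096059 × 0.818 + 0.027 = 0.105576.

Unemployment rate after three quarters ≈ 10.56%.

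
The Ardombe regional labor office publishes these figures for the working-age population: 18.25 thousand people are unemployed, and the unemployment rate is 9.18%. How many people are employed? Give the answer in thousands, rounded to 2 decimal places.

About 180.55 thousand are employed.

Labor force = U / u = 18.25 / 0.0918 ≈ 198.80 thousand.
Employed = labor force − unemployed = 198.80 − 18.25 = 180.55 thousand.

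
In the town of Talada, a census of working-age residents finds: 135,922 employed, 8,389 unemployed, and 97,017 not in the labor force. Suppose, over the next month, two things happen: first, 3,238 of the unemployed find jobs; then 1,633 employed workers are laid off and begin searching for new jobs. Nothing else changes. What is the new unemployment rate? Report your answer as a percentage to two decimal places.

New unemployment rate ≈ 4.70%.

Initially, labor force = 135,922 + 8,389 = 144,311, so u = 8,389/144,311 = 5.81%.
After the first change, unemployed falls and employed rises by 3,238; labor force unchanged → E = 139,160, U = 5,151, labor force = 144,311.
After the second change, employed falls and unemployed rises by 1,633; labor force unchanged → E = 137,527, U = 6,784, labor force = 144,311.
New unemployment rate = 6,784 / 144,311 = 4.70%.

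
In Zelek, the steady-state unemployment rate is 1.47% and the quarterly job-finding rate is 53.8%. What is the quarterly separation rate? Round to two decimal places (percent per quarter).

From u* = s/(s+f): s = u·f/(1−u).
s = 0.0147 × 53.8 / (1 − 0.0147) = 0.7909 / 0.9853 ≈ 0.80% per quarter.

Separation rate ≈ 0.80% per quarter.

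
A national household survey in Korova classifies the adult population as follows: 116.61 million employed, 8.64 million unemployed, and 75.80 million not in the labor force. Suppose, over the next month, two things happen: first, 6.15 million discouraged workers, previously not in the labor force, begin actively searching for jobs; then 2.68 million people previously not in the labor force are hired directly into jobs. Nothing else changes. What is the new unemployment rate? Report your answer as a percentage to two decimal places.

Initially, labor force = 116.61 + 8.64 = 125.25 million, so u = 8.64/125.25 = 6.90%.
After the first change, unemployed and labor force both rise by 6.15 → E = 116.61, U = 14.79, labor force = 131.40 million.
After the second change, employed and labor force both rise by 2.68; unemployed unchanged → E = 119.29, U = 14.79, labor force = 134.08 million.
New unemployment rate = 14.79 / 134.08 = 11.03%.

New unemployment rate ≈ 11.03%.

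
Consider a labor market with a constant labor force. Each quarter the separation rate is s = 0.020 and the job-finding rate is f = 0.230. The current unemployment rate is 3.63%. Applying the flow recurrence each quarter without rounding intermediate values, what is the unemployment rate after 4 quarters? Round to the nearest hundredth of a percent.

Unemployment rate after four quarters ≈ 6.62%.

With a fixed labor force, u_{t+1} = u_t + s·(1−u_t) − f·u_t = u_t·(1−s−f) + s.
Here 1−s−f = 0.750 and s = 0.020.
u_1 = 0.036300 × 0.750 + 0.020 = 0.047225.
u_2 = 0.047225 × 0.750 + 0.020 = 0.055419.
u_3 = 0.055419 × 0.750 + 0.020 = 0.061564.
u_4 = 0.061564 × 0.750 + 0.020 = 0.066173.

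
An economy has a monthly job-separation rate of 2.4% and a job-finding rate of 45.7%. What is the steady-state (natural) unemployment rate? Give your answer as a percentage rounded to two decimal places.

At steady state the flows balance: s·E = f·U, so U/(E+U) = s/(s+f).
u* = 2.4 / (2.4 + 45.7) = 2.4 / 48.10 = 4.99%.

Steady-state unemployment rate ≈ 4.99%.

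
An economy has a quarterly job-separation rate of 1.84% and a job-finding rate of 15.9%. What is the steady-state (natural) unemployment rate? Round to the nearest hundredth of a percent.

Steady-state unemployment rate ≈ 10.37%.

At steady state the flows balance: s·E = f·U, so U/(E+U) = s/(s+f).
u* = 1.84 / (1.84 + 15.9) = 1.84 / 17.74 = 10.37%.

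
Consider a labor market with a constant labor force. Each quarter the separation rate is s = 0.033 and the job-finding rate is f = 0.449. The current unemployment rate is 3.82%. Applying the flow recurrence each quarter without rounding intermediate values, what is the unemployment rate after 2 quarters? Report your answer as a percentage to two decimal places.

With a fixed labor force, u_{t+1} = u_t + s·(1−u_t) − f·u_t = u_t·(1−s−f) + s.
Here 1−s−f = 0.518 and s = 0.033.
u_1 = 0.038200 × 0.518 + 0.033 = 0.052788.
u_2 = 0.052788 × 0.518 + 0.033 = 0.060344.

Unemployment rate after two quarters ≈ 6.03%.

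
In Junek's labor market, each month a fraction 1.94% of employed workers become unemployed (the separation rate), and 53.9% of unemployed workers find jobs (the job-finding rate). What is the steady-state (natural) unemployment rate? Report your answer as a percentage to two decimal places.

Steady-state unemployment rate ≈ 3.47%.

At steady state the flows balance: s·E = f·U, so U/(E+U) = s/(s+f).
u* = 1.94 / (1.94 + 53.9) = 1.94 / 55.84 = 3.47%.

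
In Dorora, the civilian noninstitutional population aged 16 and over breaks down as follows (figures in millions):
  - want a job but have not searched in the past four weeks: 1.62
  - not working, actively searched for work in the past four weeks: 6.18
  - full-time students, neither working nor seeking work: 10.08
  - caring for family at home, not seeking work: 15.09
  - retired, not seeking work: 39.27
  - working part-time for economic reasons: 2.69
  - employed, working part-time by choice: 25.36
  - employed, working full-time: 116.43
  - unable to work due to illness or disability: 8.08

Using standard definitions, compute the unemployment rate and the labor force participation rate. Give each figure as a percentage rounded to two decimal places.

Unemployment rate ≈ 4.10%; labor force participation rate ≈ 67.02%.

Employed = 2.69 + 25.36 + 116.43 = 144.48 million (anyone who worked, including part-time for economic reasons, counts as employed).
Unemployed = 6.18 million.
Labor force = 144.48 + 6.18 = 150.66 million.
Not in labor force = 1.62 + 10.08 + 15.09 + 39.27 + 8.08 = 74.14 million (those not working and not actively searching are outside the labor force — including those who want a job but have given up searching).
Civilian working-age population = 150.66 + 74.14 = 224.80 million.
Unemployment rate = 6.18 / 150.66 = 4.10%.
Labor force participation rate = 150.66 / 224.80 = 67.02%.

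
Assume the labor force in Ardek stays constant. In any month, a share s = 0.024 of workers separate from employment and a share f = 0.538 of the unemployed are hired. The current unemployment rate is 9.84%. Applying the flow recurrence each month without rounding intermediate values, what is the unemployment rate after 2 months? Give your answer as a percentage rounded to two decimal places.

With a fixed labor force, u_{t+1} = u_t + s·(1−u_t) − f·u_t = u_t·(1−s−f) + s.
Here 1−s−f = 0.438 and s = 0.024.
u_1 = 0.098400 × 0.438 + 0.024 = 0.067099.
u_2 = 0.067099 × 0.438 + 0.024 = 0.053389.

Unemployment rate after two months ≈ 5.34%.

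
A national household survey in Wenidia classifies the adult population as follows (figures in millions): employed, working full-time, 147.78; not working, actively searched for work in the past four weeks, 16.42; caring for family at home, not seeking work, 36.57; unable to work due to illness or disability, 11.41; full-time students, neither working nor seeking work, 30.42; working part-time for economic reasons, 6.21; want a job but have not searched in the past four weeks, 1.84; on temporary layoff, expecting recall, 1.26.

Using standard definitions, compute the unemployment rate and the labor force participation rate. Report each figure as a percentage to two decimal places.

Employed = 147.78 + 6.21 = 153.99 million (anyone who worked, including part-time for economic reasons, counts as employed).
Unemployed = 16.42 + 1.26 = 17.68 million (jobless and actively searching, or on temporary layoff).
Labor force = 153.99 + 17.68 = 171.67 million.
Not in labor force = 36.57 + 11.41 + 30.42 + 1.84 = 80.24 million (those not working and not actively searching are outside the labor force — including those who want a job but have given up searching).
Civilian working-age population = 171.67 + 80.24 = 251.91 million.
Unemployment rate = 17.68 / 171.67 = 10.30%.
Labor force participation rate = 171.67 / 251.91 = 68.15%.

Unemployment rate ≈ 10.30%; labor force participation rate ≈ 68.15%.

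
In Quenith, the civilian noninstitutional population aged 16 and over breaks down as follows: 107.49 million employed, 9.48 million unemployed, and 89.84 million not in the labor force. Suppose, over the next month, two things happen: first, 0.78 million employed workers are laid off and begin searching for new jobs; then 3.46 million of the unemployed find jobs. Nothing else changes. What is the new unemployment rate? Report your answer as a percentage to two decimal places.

New unemployment rate ≈ 5.81%.

Initially, labor force = 107.49 + 9.48 = 116.97 million, so u = 9.48/116.97 = 8.10%.
After the first change, employed falls and unemployed rises by 0.78; labor force unchanged → E = 106.71, U = 10.26, labor force = 116.97 million.
After the second change, unemployed falls and employed rises by 3.46; labor force unchanged → E = 110.17, U = 6.80, labor force = 116.97 million.
New unemployment rate = 6.80 / 116.97 = 5.81%.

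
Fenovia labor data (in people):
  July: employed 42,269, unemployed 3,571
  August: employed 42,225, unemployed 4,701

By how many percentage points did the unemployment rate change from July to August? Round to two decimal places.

July: labor force = 42,269 + 3,571 = 45,840; u = 3,571/45,840 = 7.79%.
August: labor force = 42,225 + 4,701 = 46,926; u = 4,701/46,926 = 10.02%.
Change = 10.02% − 7.79% = +2.23 pp.

The unemployment rate changed by +2.23 percentage points.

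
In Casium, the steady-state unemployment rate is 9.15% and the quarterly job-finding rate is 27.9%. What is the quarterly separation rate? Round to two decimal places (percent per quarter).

From u* = s/(s+f): s = u·f/(1−u).
s = 0.0915 × 27.9 / (1 − 0.0915) = 2.5528 / 0.9085 ≈ 2.81% per quarter.

Separation rate ≈ 2.81% per quarter.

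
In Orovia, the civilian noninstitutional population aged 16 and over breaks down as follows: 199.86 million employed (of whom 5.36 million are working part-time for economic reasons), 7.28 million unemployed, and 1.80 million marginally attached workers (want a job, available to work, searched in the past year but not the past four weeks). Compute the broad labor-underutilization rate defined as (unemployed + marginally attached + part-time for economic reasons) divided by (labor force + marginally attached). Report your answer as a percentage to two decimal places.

Labor force = 199.86 + 7.28 = 207.14 million.
Numerator = 7.28 + 1.80 + 5.36 = 14.44 million.
Denominator = 207.14 + 1.80 = 208.94 million.
Broad rate = 14.44 / 208.94 = 6.91%.

Broad underutilization rate ≈ 6.91%.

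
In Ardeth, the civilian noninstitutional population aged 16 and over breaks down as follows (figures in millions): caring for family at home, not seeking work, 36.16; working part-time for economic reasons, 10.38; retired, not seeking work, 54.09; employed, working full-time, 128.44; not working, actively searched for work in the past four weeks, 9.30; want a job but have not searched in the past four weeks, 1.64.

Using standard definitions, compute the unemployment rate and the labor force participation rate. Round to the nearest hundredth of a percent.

Employed = 10.38 + 128.44 = 138.82 million (anyone who worked, including part-time for economic reasons, counts as employed).
Unemployed = 9.30 million.
Labor force = 138.82 + 9.30 = 148.12 million.
Not in labor force = 36.16 + 54.09 + 1.64 = 91.89 million (those not working and not actively searching are outside the labor force — including those who want a job but have given up searching).
Civilian working-age population = 148.12 + 91.89 = 240.01 million.
Unemployment rate = 9.30 / 148.12 = 6.28%.
Labor force participation rate = 148.12 / 240.01 = 61.71%.

Unemployment rate ≈ 6.28%; labor force participation rate ≈ 61.71%.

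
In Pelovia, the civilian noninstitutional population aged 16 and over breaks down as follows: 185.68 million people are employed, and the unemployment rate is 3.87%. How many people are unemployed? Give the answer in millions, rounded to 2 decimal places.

About 7.48 million are unemployed.

Let U be the number unemployed. The labor force is E + U, and U/(E+U) = 0.0387.
So U = 0.0387 × 185.68 / (1 − 0.0387) = 7.1858 / 0.9613 ≈ 7.48 million.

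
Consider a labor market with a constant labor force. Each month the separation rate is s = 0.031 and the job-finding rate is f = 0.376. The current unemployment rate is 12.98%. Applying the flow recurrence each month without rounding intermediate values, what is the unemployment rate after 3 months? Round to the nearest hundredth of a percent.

Unemployment rate after three months ≈ 8.74%.

With a fixed labor force, u_{t+1} = u_t + s·(1−u_t) − f·u_t = u_t·(1−s−f) + s.
Here 1−s−f = 0.593 and s = 0.031.
u_1 = 0.129800 × 0.593 + 0.031 = 0.107971.
u_2 = 0.107971 × 0.593 + 0.031 = 0.095027.
u_3 = 0.095027 × 0.593 + 0.031 = 0.087351.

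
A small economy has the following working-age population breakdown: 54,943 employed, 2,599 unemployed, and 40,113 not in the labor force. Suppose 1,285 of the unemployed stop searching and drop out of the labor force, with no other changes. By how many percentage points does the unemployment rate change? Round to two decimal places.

Initially, labor force = 54,943 + 2,599 = 57,542, so u = 2,599/57,542 = 4.52%.
After the change, unemployed and labor force both fall by 1,285 → E = 54,943, U = 1,314, labor force = 56,257.
New unemployment rate = 1,314 / 56,257 = 2.34%.
Change = 2.34% − 4.52% = −2.18 percentage points.

The unemployment rate changes by −2.18 percentage points.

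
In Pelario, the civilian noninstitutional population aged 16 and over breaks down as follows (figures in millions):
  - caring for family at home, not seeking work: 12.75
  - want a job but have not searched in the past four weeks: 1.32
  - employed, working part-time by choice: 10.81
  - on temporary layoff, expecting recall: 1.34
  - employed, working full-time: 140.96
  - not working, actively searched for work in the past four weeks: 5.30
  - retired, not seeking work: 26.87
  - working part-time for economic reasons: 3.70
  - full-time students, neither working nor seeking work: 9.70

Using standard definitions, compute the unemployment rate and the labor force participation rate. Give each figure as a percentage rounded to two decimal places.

Unemployment rate ≈ 4.10%; labor force participation rate ≈ 76.20%.

Employed = 10.81 + 140.96 + 3.70 = 155.47 million (anyone who worked, including part-time for economic reasons, counts as employed).
Unemployed = 1.34 + 5.30 = 6.64 million (jobless and actively searching, or on temporary layoff).
Labor force = 155.47 + 6.64 = 162.11 million.
Not in labor force = 12.75 + 1.32 + 26.87 + 9.70 = 50.64 million (those not working and not actively searching are outside the labor force — including those who want a job but have given up searching).
Civilian working-age population = 162.11 + 50.64 = 212.75 million.
Unemployment rate = 6.64 / 162.11 = 4.10%.
Labor force participation rate = 162.11 / 212.75 = 76.20%.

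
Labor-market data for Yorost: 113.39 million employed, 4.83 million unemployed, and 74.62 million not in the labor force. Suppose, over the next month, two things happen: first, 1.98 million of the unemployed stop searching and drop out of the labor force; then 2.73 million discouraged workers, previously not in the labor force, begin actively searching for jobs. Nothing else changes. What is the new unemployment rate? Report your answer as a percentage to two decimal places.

New unemployment rate ≈ 4.69%.

Initially, labor force = 113.39 + 4.83 = 118.22 million, so u = 4.83/118.22 = 4.09%.
After the first change, unemployed and labor force both fall by 1.98 → E = 113.39, U = 2.85, labor force = 116.24 million.
After the second change, unemployed and labor force both rise by 2.73 → E = 113.39, U = 5.58, labor force = 118.97 million.
New unemployment rate = 5.58 / 118.97 = 4.69%.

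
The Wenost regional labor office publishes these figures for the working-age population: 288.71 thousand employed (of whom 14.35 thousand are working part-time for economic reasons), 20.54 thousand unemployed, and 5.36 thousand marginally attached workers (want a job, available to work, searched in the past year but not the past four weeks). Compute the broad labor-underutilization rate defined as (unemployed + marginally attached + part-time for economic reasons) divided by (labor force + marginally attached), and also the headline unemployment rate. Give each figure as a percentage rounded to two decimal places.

Labor force = 288.71 + 20.54 = 309.25 thousand.
Numerator = 20.54 + 5.36 + 14.35 = 40.25 thousand.
Denominator = 309.25 + 5.36 = 314.61 thousand.
Broad rate = 40.25 / 314.61 = 12.79%.
Headline unemployment rate = 20.54 / 309.25 = 6.64%.

Broad underutilization rate ≈ 12.79%; headline unemployment rate ≈ 6.64%.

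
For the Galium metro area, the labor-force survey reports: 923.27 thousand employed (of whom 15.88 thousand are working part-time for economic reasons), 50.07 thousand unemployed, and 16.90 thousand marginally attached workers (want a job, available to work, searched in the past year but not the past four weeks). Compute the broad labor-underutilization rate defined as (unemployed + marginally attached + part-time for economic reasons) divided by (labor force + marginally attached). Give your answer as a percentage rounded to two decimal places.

Broad underutilization rate ≈ 8.37%.

Labor force = 923.27 + 50.07 = 973.34 thousand.
Numerator = 50.07 + 16.90 + 15.88 = 82.85 thousand.
Denominator = 973.34 + 16.90 = 990.24 thousand.
Broad rate = 82.85 / 990.24 = 8.37%.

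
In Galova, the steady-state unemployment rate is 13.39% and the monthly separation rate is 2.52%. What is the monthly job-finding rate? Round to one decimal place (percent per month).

From u* = s/(s+f): f = s·(1−u)/u.
f = 2.52 × (1 − 0.1339) / 0.1339 = 2.1826 / 0.1339 ≈ 16.3% per month.

Job-finding rate ≈ 16.3% per month.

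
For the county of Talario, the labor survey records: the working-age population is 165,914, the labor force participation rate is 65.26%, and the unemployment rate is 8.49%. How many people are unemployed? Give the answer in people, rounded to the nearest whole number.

Labor force = 0.6526 × 165,914 = 108,275.
Unemployed = 0.0849 × 108,275 ≈ 9,193.

About 9,193 are unemployed.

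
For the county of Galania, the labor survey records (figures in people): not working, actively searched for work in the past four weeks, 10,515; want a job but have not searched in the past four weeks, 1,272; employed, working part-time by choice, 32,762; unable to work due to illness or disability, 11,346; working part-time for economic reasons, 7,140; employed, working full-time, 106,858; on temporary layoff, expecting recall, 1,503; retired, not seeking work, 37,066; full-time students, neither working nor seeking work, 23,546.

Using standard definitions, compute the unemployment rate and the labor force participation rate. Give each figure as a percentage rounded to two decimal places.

Employed = 32,762 + 7,140 + 106,858 = 146,760 (anyone who worked, including part-time for economic reasons, counts as employed).
Unemployed = 10,515 + 1,503 = 12,018 (jobless and actively searching, or on temporary layoff).
Labor force = 146,760 + 12,018 = 158,778.
Not in labor force = 1,272 + 11,346 + 37,066 + 23,546 = 73,230 (those not working and not actively searching are outside the labor force — including those who want a job but have given up searching).
Civilian working-age population = 158,778 + 73,230 = 232,008.
Unemployment rate = 12,018 / 158,778 = 7.57%.
Labor force participation rate = 158,778 / 232,008 = 68.44%.

Unemployment rate ≈ 7.57%; labor force participation rate ≈ 68.44%.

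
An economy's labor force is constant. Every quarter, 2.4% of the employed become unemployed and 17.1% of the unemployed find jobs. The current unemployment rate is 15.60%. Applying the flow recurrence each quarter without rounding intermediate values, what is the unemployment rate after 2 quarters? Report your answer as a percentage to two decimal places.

With a fixed labor force, u_{t+1} = u_t + s·(1−u_t) − f·u_t = u_t·(1−s−f) + s.
Here 1−s−f = 0.805 and s = 0.024.
u_1 = 0.156000 × 0.805 + 0.024 = 0.149580.
u_2 = 0.149580 × 0.805 + 0.024 = 0.144412.

Unemployment rate after two quarters ≈ 14.44%.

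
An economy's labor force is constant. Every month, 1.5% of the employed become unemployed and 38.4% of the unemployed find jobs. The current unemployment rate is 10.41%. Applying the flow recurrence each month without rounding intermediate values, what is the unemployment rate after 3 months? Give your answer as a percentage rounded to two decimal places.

Unemployment rate after three months ≈ 5.20%.

With a fixed labor force, u_{t+1} = u_t + s·(1−u_t) − f·u_t = u_t·(1−s−f) + s.
Here 1−s−f = 0.601 and s = 0.015.
u_1 = 0.104100 × 0.601 + 0.015 = 0.077564.
u_2 = 0.077564 × 0.601 + 0.015 = 0.061616.
u_3 = 0.061616 × 0.601 + 0.015 = 0.052031.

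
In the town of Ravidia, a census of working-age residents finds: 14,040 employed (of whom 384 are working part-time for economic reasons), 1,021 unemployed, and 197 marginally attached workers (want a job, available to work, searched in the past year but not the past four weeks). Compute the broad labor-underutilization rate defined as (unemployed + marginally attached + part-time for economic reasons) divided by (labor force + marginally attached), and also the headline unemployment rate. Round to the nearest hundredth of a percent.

Broad underutilization rate ≈ 10.50%; headline unemployment rate ≈ 6.78%.

Labor force = 14,040 + 1,021 = 15,061.
Numerator = 1,021 + 197 + 384 = 1,602.
Denominator = 15,061 + 197 = 15,258.
Broad rate = 1,602 / 15,258 = 10.50%.
Headline unemployment rate = 1,021 / 15,061 = 6.78%.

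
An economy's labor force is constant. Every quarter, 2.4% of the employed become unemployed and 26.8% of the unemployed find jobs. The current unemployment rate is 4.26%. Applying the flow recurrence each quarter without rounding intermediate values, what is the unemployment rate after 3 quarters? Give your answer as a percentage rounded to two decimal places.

With a fixed labor force, u_{t+1} = u_t + s·(1−u_t) − f·u_t = u_t·(1−s−f) + s.
Here 1−s−f = 0.708 and s = 0.024.
u_1 = 0.042600 × 0.708 + 0.024 = 0.054161.
u_2 = 0.054161 × 0.708 + 0.024 = 0.062346.
u_3 = 0.062346 × 0.708 + 0.024 = 0.068141.

Unemployment rate after three quarters ≈ 6.81%.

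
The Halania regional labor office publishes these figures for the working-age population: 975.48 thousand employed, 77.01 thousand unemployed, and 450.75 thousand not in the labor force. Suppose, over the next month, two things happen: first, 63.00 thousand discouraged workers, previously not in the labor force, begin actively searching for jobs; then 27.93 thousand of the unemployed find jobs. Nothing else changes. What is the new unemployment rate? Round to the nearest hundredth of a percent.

New unemployment rate ≈ 10.05%.

Initially, labor force = 975.48 + 77.01 = 1,052.49 thousand, so u = 77.01/1,052.49 = 7.32%.
After the first change, unemployed and labor force both rise by 63.00 → E = 975.48, U = 140.01, labor force = 1,115.49 thousand.
After the second change, unemployed falls and employed rises by 27.93; labor force unchanged → E = 1,003.41, U = 112.08, labor force = 1,115.49 thousand.
New unemployment rate = 112.08 / 1,115.49 = 10.05%.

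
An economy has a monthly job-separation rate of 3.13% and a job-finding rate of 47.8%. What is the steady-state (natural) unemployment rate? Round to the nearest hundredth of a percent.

Steady-state unemployment rate ≈ 6.15%.

At steady state the flows balance: s·E = f·U, so U/(E+U) = s/(s+f).
u* = 3.13 / (3.13 + 47.8) = 3.13 / 50.93 = 6.15%.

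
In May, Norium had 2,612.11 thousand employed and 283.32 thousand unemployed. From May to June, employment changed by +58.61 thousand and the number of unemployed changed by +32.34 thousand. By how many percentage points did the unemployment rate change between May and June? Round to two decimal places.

The unemployment rate changed by +0.78 percentage points.

May: labor force = 2,612.11 + 283.32 = 2,895.43; u = 283.32/2,895.43 = 9.79%.
June: labor force = 2,670.72 + 315.66 = 2,986.38; u = 315.66/2,986.38 = 10.57%.
Change = 10.57% − 9.79% = +0.78 pp.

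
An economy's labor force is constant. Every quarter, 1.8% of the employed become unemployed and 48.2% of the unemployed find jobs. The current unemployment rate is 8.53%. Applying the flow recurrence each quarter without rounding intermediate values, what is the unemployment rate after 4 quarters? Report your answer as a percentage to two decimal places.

With a fixed labor force, u_{t+1} = u_t + s·(1−u_t) − f·u_t = u_t·(1−s−f) + s.
Here 1−s−f = 0.500 and s = 0.018.
u_1 = 0.085300 × 0.500 + 0.018 = 0.060650.
u_2 = 0.060650 × 0.500 + 0.018 = 0.048325.
u_3 = 0.048325 × 0.500 + 0.018 = 0.042162.
u_4 = 0.042162 × 0.500 + 0.018 = 0.039081.

Unemployment rate after four quarters ≈ 3.91%.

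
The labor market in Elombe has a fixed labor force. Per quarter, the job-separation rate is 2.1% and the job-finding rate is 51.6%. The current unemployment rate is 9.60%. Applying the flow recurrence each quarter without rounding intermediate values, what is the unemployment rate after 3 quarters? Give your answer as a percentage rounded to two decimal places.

With a fixed labor force, u_{t+1} = u_t + s·(1−u_t) − f·u_t = u_t·(1−s−f) + s.
Here 1−s−f = 0.463 and s = 0.021.
u_1 = 0.096000 × 0.463 + 0.021 = 0.065448.
u_2 = 0.065448 × 0.463 + 0.021 = 0.051302.
u_3 = 0.051302 × 0.463 + 0.021 = 0.044753.

Unemployment rate after three quarters ≈ 4.48%.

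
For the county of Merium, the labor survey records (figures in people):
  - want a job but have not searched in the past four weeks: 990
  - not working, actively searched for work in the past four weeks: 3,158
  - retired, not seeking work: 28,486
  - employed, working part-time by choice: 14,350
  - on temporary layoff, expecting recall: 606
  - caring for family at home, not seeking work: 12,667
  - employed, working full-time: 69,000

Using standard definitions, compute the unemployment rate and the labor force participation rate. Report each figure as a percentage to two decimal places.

Unemployment rate ≈ 4.32%; labor force participation rate ≈ 67.40%.

Employed = 14,350 + 69,000 = 83,350.
Unemployed = 3,158 + 606 = 3,764 (jobless and actively searching, or on temporary layoff).
Labor force = 83,350 + 3,764 = 87,114.
Not in labor force = 990 + 28,486 + 12,667 = 42,143 (those not working and not actively searching are outside the labor force — including those who want a job but have given up searching).
Civilian working-age population = 87,114 + 42,143 = 129,257.
Unemployment rate = 3,764 / 87,114 = 4.32%.
Labor force participation rate = 87,114 / 129,257 = 67.40%.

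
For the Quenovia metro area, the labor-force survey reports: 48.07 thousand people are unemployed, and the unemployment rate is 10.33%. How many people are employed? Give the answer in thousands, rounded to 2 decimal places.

About 417.27 thousand are employed.

Labor force = U / u = 48.07 / 0.1033 ≈ 465.34 thousand.
Employed = labor force − unemployed = 465.34 − 48.07 = 417.27 thousand.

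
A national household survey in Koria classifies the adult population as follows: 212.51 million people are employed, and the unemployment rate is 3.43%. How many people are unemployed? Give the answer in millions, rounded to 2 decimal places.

Let U be the number unemployed. The labor force is E + U, and U/(E+U) = 0.0343.
So U = 0.0343 × 212.51 / (1 − 0.0343) = 7.2891 / 0.9657 ≈ 7.55 million.

About 7.55 million are unemployed.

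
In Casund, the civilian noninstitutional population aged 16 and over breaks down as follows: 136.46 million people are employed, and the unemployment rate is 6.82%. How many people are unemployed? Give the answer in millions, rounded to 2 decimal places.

Let U be the number unemployed. The labor force is E + U, and U/(E+U) = 0.0682.
So U = 0.0682 × 136.46 / (1 − 0.0682) = 9.3066 / 0.9318 ≈ 9.99 million.

About 9.99 million are unemployed.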